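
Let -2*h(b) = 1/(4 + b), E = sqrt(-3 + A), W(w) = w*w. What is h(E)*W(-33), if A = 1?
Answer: -121 + 121*I*sqrt(2)/4 ≈ -121.0 + 42.78*I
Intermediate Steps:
W(w) = w**2
E = I*sqrt(2) (E = sqrt(-3 + 1) = sqrt(-2) = I*sqrt(2) ≈ 1.4142*I)
h(b) = -1/(2*(4 + b))
h(E)*W(-33) = -1/(8 + 2*(I*sqrt(2)))*(-33)**2 = -1/(8 + 2*I*sqrt(2))*1089 = -1089/(8 + 2*I*sqrt(2))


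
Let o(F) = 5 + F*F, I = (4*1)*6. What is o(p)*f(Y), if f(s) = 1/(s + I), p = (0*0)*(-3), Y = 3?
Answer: 5/27 ≈ 0.18519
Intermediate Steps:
I = 24 (I = 4*6 = 24)
p = 0 (p = 0*(-3) = 0)
o(F) = 5 + F²
f(s) = 1/(24 + s) (f(s) = 1/(s + 24) = 1/(24 + s))
o(p)*f(Y) = (5 + 0²)/(24 + 3) = (5 + 0)/27 = 5*(1/27) = 5/27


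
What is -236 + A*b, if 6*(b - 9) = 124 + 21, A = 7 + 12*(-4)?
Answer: -9575/6 ≈ -1595.8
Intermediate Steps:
A = -41 (A = 7 - 48 = -41)
b = 199/6 (b = 9 + (124 + 21)/6 = 9 + (⅙)*145 = 9 + 145/6 = 199/6 ≈ 33.167)
-236 + A*b = -236 - 41*199/6 = -236 - 8159/6 = -9575/6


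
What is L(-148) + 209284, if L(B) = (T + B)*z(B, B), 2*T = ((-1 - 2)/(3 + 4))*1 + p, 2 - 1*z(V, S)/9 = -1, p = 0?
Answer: 2873951/14 ≈ 2.0528e+5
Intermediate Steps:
z(V, S) = 27 (z(V, S) = 18 - 9*(-1) = 18 + 9 = 27)
T = -3/14 (T = (((-1 - 2)/(3 + 4))*1 + 0)/2 = (-3/7*1 + 0)/2 = (-3/7 + 0)/2 = (½)*(-3/7) = -3/14 ≈ -0.21429)
L(B) = -81/14 + 27*B (L(B) = (-3/14 + B)*27 = -81/14 + 27*B)
L(-148) + 209284 = (-81/14 + 27*(-148)) + 209284 = (-81/14 - 3996) + 209284 = -56025/14 + 209284 = 2873951/14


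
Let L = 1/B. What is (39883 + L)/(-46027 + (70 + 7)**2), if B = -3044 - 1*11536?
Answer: -581494139/584628840 ≈ -0.99464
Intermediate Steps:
B = -14580 (B = -3044 - 11536 = -14580)
L = -1/14580 (L = 1/(-14580) = -1/14580 ≈ -6.8587e-5)
(39883 + L)/(-46027 + (70 + 7)**2) = (39883 - 1/14580)/(-46027 + (70 + 7)**2) = 581494139/(14580*(-46027 + 77**2)) = 581494139/(14580*(-46027 + 5929)) = (581494139/14580)/(-40098) = (581494139/14580)*(-1/40098) = -581494139/584628840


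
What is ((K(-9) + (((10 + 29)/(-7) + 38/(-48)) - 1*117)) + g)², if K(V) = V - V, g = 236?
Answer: 358079929/28224 ≈ 12687.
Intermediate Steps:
K(V) = 0
((K(-9) + (((10 + 29)/(-7) + 38/(-48)) - 1*117)) + g)² = ((0 + (((10 + 29)/(-7) + 38/(-48)) - 1*117)) + 236)² = ((0 + ((39*(-⅐) + 38*(-1/48)) - 117)) + 236)² = ((0 + ((-39/7 - 19/24) - 117)) + 236)² = ((0 + (-1069/168 - 117)) + 236)² = ((0 - 20725/168) + 236)² = (-20725/168 + 236)² = (18923/168)² = 358079929/28224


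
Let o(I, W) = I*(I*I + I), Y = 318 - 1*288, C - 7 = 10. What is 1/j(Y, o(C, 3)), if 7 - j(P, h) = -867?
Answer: 1/874 ≈ 0.0011442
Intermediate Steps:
C = 17 (C = 7 + 10 = 17)
Y = 30 (Y = 318 - 288 = 30)
o(I, W) = I*(I + I²) (o(I, W) = I*(I² + I) = I*(I + I²))
j(P, h) = 874 (j(P, h) = 7 - 1*(-867) = 7 + 867 = 874)
1/j(Y, o(C, 3)) = 1/874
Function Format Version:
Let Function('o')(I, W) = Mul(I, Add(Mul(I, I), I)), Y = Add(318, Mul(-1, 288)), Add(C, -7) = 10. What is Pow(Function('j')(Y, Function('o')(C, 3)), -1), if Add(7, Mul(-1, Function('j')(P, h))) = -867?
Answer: Rational(1, 874) ≈ 0.0011442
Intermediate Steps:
C = 17 (C = Add(7, 10) = 17)
Y = 30 (Y = Add(318, -288) = 30)
Function('o')(I, W) = Mul(I, Add(I, Pow(I, 2))) (Function('o')(I, W) = Mul(I, Add(Pow(I, 2), I)) = Mul(I, Add(I, Pow(I, 2))))
Function('j')(P, h) = 874 (Function('j')(P, h) = Add(7, Mul(-1, -867)) = Add(7, 867) = 874)
Pow(Function('j')(Y, Function('o')(C, 3)), -1) = Pow(874, -1) = Rational(1, 874)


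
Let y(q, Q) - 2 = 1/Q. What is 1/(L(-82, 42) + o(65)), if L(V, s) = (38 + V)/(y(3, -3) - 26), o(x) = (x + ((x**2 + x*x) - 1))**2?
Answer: 73/5291638440 ≈ 1.3795e-8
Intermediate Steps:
y(q, Q) = 2 + 1/Q
o(x) = (-1 + x + 2*x**2)**2 (o(x) = (x + ((x**2 + x**2) - 1))**2 = (x + (2*x**2 - 1))**2 = (x + (-1 + 2*x**2))**2 = (-1 + x + 2*x**2)**2)
L(V, s) = -114/73 - 3*V/73 (L(V, s) = (38 + V)/((2 + 1/(-3)) - 26) = (38 + V)/((2 - 1/3) - 26) = (38 + V)/(5/3 - 26) = (38 + V)/(-73/3) = (38 + V)*(-3/73) = -114/73 - 3*V/73)
1/(L(-82, 42) + o(65)) = 1/((-114/73 - 3/73*(-82)) + (-1 + 65 + 2*65**2)**2) = 1/((-114/73 + 246/73) + (-1 + 65 + 2*4225)**2) = 1/(132/73 + (-1 + 65 + 8450)**2) = 1/(132/73 + 8514**2) = 1/(132/73 + 72488196) = 1/(5291638440/73) = 73/5291638440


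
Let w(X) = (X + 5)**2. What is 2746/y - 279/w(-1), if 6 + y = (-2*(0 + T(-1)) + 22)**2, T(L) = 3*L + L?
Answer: -102745/7152 ≈ -14.366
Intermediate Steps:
T(L) = 4*L
w(X) = (5 + X)**2
y = 894 (y = -6 + (-2*(0 + 4*(-1)) + 22)**2 = -6 + (-2*(0 - 4) + 22)**2 = -6 + (-2*(-4) + 22)**2 = -6 + (8 + 22)**2 = -6 + 30**2 = -6 + 900 = 894)
2746/y - 279/w(-1) = 2746/894 - 279/(5 - 1)**2 = 2746*(1/894) - 279/(4**2) = 1373/447 - 279/16 = -102745/7152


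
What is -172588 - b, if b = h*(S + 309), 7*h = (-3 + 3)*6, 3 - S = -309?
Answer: -172588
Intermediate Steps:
S = 312 (S = 3 - 1*(-309) = 3 + 309 = 312)
h = 0 (h = ((-3 + 3)*6)/7 = (0*6)/7 = (⅐)*0 = 0)
b = 0 (b = 0*(312 + 309) = 0*621 = 0)
-172588 - b = -172588 - 1*0 = -172588 + 0 = -172588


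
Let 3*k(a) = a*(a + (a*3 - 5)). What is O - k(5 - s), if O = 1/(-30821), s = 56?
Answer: -109507014/30821 ≈ -3553.0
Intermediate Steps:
O = -1/30821 ≈ -3.2445e-5
k(a) = a*(-5 + 4*a)/3 (k(a) = (a*(a + (a*3 - 5)))/3 = (a*(a + (3*a - 5)))/3 = (a*(a + (-5 + 3*a)))/3 = (a*(-5 + 4*a))/3 = a*(-5 + 4*a)/3)
O - k(5 - s) = -1/30821 - (5 - 1*56)*(-5 + 4*(5 - 1*56))/3 = -1/30821 - (5 - 56)*(-5 + 4*(5 - 56))/3 = -1/30821 - (-51)*(-5 + 4*(-51))/3 = -1/30821 - (-51)*(-5 - 204)/3 = -1/30821 - (-51)*(-209)/3 = -1/30821 - 1*3553 = -1/30821 - 3553 = -109507014/30821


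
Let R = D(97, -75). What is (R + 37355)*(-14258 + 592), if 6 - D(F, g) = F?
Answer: -509249824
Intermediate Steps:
D(F, g) = 6 - F
R = -91 (R = 6 - 1*97 = 6 - 97 = -91)
(R + 37355)*(-14258 + 592) = (-91 + 37355)*(-14258 + 592) = 37264*(-13666) = -509249824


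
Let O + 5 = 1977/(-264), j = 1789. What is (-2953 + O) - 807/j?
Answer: -466933823/157432 ≈ -2965.9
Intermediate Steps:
O = -1099/88 (O = -5 + 1977/(-264) = -5 + 1977*(-1/264) = -5 - 659/88 = -1099/88 ≈ -12.489)
(-2953 + O) - 807/j = (-2953 - 1099/88) - 807/1789 = -260963/88 - 807*1/1789 = -260963/88 - 807/1789 = -466933823/157432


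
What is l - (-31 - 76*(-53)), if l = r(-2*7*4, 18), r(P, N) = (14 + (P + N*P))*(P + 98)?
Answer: -48097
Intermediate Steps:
r(P, N) = (98 + P)*(14 + P + N*P) (r(P, N) = (14 + P + N*P)*(98 + P) = (98 + P)*(14 + P + N*P))
l = -44100 (l = 1372 + (-2*7*4)**2 + 112*(-2*7*4) + 18*(-2*7*4)**2 + 98*18*(-2*7*4) = 1372 + (-14*4)**2 + 112*(-14*4) + 18*(-14*4)**2 + 98*18*(-14*4) = 1372 + (-56)**2 + 112*(-56) + 18*(-56)**2 + 98*18*(-56) = 1372 + 3136 - 6272 + 18*3136 - 98784 = 1372 + 3136 - 6272 + 56448 - 98784 = -44100)
l - (-31 - 76*(-53)) = -44100 - (-31 - 76*(-53)) = -44100 - (-31 + 4028) = -44100 - 1*3997 = -44100 - 3997 = -48097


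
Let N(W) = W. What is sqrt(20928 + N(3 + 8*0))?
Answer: sqrt(20931) ≈ 144.68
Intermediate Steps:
sqrt(20928 + N(3 + 8*0)) = sqrt(20928 + (3 + 8*0)) = sqrt(20928 + (3 + 0)) = sqrt(20928 + 3) = sqrt(20931)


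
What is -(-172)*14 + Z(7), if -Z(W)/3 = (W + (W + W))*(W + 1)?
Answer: 1904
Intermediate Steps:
Z(W) = -9*W*(1 + W) (Z(W) = -3*(W + (W + W))*(W + 1) = -3*(W + 2*W)*(1 + W) = -3*3*W*(1 + W) = -9*W*(1 + W))
-(-172)*14 + Z(7) = -(-172)*14 - 9*7*(1 + 7) = -43*(-56) - 9*7*8 = 2408 - 504 = 1904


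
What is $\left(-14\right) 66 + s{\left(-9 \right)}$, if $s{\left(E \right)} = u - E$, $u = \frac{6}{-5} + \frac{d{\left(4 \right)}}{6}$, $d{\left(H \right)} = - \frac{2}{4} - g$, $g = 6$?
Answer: $- \frac{55037}{60} \approx -917.28$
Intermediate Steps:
$d{\left(H \right)} = - \frac{13}{2}$ ($d{\left(H \right)} = - \frac{2}{4} - 6 = \left(-2\right) \frac{1}{4} - 6 = - \frac{1}{2} - 6 = - \frac{13}{2}$)
$u = - \frac{137}{60}$ ($u = \frac{6}{-5} - \frac{13}{2 \cdot 6} = 6 \left(- \frac{1}{5}\right) - \frac{13}{12} = - \frac{6}{5} - \frac{13}{12} = - \frac{137}{60} \approx -2.2833$)
$s{\left(E \right)} = - \frac{137}{60} - E$
$\left(-14\right) 66 + s{\left(-9 \right)} = \left(-14\right) 66 - - \frac{403}{60} = -924 + \left(- \frac{137}{60} + 9\right) = -924 + \frac{403}{60} = - \frac{55037}{60}$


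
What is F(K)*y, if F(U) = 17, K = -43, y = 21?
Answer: 357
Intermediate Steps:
F(K)*y = 17*21 = 357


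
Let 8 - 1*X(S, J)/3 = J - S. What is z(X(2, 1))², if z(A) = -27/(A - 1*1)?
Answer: 729/676 ≈ 1.0784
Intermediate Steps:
X(S, J) = 24 - 3*J + 3*S (X(S, J) = 24 - 3*(J - S) = 24 + (-3*J + 3*S) = 24 - 3*J + 3*S)
z(A) = -27/(-1 + A) (z(A) = -27/(A - 1) = -27/(-1 + A))
z(X(2, 1))² = (-27/(-1 + (24 - 3*1 + 3*2)))² = (-27/(-1 + (24 - 3 + 6)))² = (-27/(-1 + 27))² = (-27/26)² = 729/676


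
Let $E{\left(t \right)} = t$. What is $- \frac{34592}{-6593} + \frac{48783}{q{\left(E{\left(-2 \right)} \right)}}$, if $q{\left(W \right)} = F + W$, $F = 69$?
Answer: $\frac{323943983}{441731} \approx 733.35$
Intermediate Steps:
$q{\left(W \right)} = 69 + W$
$- \frac{34592}{-6593} + \frac{48783}{q{\left(E{\left(-2 \right)} \right)}} = - \frac{34592}{-6593} + \frac{48783}{69 - 2} = \left(-34592\right) \left(- \frac{1}{6593}\right) + \frac{48783}{67} = \frac{34592}{6593} + 48783 \cdot \frac{1}{67} = \frac{34592}{6593} + \frac{48783}{67} = \frac{323943983}{441731}$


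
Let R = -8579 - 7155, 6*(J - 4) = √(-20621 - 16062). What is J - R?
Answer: 15738 + I*√36683/6 ≈ 15738.0 + 31.921*I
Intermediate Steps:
J = 4 + I*√36683/6 (J = 4 + √(-20621 - 16062)/6 = 4 + √(-36683)/6 = 4 + (I*√36683)/6 = 4 + I*√36683/6 ≈ 4.0 + 31.921*I)
R = -15734
J - R = (4 + I*√36683/6) - 1*(-15734) = (4 + I*√36683/6) + 15734 = 15738 + I*√36683/6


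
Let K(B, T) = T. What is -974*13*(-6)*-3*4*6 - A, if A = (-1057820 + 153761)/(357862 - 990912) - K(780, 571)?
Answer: -3462412803709/633050 ≈ -5.4694e+6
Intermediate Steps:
A = -360567491/633050 (A = (-1057820 + 153761)/(357862 - 990912) - 1*571 = -904059/(-633050) - 571 = -904059*(-1/633050) - 571 = 904059/633050 - 571 = -360567491/633050 ≈ -569.57)
-974*13*(-6)*-3*4*6 - A = -974*13*(-6)*-3*4*6 - 1*(-360567491/633050) = -(-75972)*(-12*6) + 360567491/633050 = -(-75972)*(-72) + 360567491/633050 = -974*5616 + 360567491/633050 = -5469984 + 360567491/633050 = -3462412803709/633050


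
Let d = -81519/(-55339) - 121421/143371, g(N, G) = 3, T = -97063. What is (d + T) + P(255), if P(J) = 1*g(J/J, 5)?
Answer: -770069825915310/7934007769 ≈ -97059.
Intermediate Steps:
P(J) = 3 (P(J) = 1*3 = 3)
d = 4968143830/7934007769 (d = -81519*(-1/55339) - 121421*1/143371 = 81519/55339 - 121421/143371 = 4968143830/7934007769 ≈ 0.62618)
(d + T) + P(255) = (4968143830/7934007769 - 97063) + 3 = -770093627938617/7934007769 + 3 = -770069825915310/7934007769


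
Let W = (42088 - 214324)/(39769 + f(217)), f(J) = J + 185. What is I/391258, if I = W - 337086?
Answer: -6770626971/7858612559 ≈ -0.86156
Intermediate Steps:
f(J) = 185 + J
W = -172236/40171 (W = (42088 - 214324)/(39769 + (185 + 217)) = -172236/(39769 + 402) = -172236/40171 ≈ -4.2876)
I = -13541253942/40171 (I = -172236/40171 - 337086 = -13541253942/40171 ≈ -3.3709e+5)
I/391258 = -13541253942/40171/391258 = -13541253942/40171*1/391258 = -6770626971/7858612559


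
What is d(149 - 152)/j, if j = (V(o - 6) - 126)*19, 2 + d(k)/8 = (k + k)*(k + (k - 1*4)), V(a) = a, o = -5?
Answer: -464/2603 ≈ -0.17826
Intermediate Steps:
d(k) = -16 + 16*k*(-4 + 2*k) (d(k) = -16 + 8*((k + k)*(k + (k - 1*4))) = -16 + 8*((2*k)*(k + (k - 4))) = -16 + 8*((2*k)*(k + (-4 + k))) = -16 + 8*((2*k)*(-4 + 2*k)) = -16 + 8*(2*k*(-4 + 2*k)) = -16 + 16*k*(-4 + 2*k))
j = -2603 (j = ((-5 - 6) - 126)*19 = (-11 - 126)*19 = -137*19 = -2603)
d(149 - 152)/j = (-16 - 64*(149 - 152) + 32*(149 - 152)**2)/(-2603) = (-16 - 64*(-3) + 32*(-3)**2)*(-1/2603) = (-16 + 192 + 32*9)*(-1/2603) = (-16 + 192 + 288)*(-1/2603) = 464*(-1/2603) = -464/2603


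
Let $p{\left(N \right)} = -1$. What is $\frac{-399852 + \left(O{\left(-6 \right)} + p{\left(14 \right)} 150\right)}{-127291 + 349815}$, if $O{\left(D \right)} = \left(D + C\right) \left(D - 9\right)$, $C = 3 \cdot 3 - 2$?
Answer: $- \frac{400017}{222524} \approx -1.7976$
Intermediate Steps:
$C = 7$ ($C = 9 - 2 = 7$)
$O{\left(D \right)} = \left(-9 + D\right) \left(7 + D\right)$ ($O{\left(D \right)} = \left(D + 7\right) \left(D - 9\right) = \left(7 + D\right) \left(-9 + D\right) = \left(-9 + D\right) \left(7 + D\right)$)
$\frac{-399852 + \left(O{\left(-6 \right)} + p{\left(14 \right)} 150\right)}{-127291 + 349815} = \frac{-399852 - 165}{-127291 + 349815} = \frac{-399852 + \left(\left(-63 + 36 + 12\right) - 150\right)}{222524} = \left(-399852 - 165\right) \frac{1}{222524} = \left(-400017\right) \frac{1}{222524} = - \frac{400017}{222524}$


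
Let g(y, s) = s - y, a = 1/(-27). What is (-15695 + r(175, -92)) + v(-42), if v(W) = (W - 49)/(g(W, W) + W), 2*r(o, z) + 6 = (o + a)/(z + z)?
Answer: -38989631/2484 ≈ -15696.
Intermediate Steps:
a = -1/27 ≈ -0.037037
r(o, z) = -3 + (-1/27 + o)/(4*z) (r(o, z) = -3 + ((o - 1/27)/(z + z))/2 = -3 + ((-1/27 + o)/((2*z)))/2 = -3 + ((-1/27 + o)*(1/(2*z)))/2 = -3 + ((-1/27 + o)/(2*z))/2 = -3 + (-1/27 + o)/(4*z))
v(W) = (-49 + W)/W (v(W) = (W - 49)/((W - W) + W) = (-49 + W)/(0 + W) = (-49 + W)/W)
(-15695 + r(175, -92)) + v(-42) = (-15695 + (1/108)*(-1 - 324*(-92) + 27*175)/(-92)) + (-49 - 42)/(-42) = (-15695 + (1/108)*(-1/92)*(-1 + 29808 + 4725)) - 1/42*(-91) = (-15695 + (1/108)*(-1/92)*34532) + 13/6 = (-15695 - 8633/2484) + 13/6 = -38995013/2484 + 13/6 = -38989631/2484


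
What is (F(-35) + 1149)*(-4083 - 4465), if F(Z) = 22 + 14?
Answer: -10129380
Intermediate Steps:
F(Z) = 36
(F(-35) + 1149)*(-4083 - 4465) = (36 + 1149)*(-4083 - 4465) = 1185*(-8548) = -10129380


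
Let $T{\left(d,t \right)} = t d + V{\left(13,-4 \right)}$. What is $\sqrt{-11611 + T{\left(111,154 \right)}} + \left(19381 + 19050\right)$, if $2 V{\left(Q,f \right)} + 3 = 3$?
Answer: $38431 + \sqrt{5483} \approx 38505.0$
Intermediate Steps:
$V{\left(Q,f \right)} = 0$ ($V{\left(Q,f \right)} = - \frac{3}{2} + \frac{1}{2} \cdot 3 = - \frac{3}{2} + \frac{3}{2} = 0$)
$T{\left(d,t \right)} = d t$ ($T{\left(d,t \right)} = t d + 0 = d t + 0 = d t$)
$\sqrt{-11611 + T{\left(111,154 \right)}} + \left(19381 + 19050\right) = \sqrt{-11611 + 111 \cdot 154} + \left(19381 + 19050\right) = \sqrt{-11611 + 17094} + 38431 = \sqrt{5483} + 38431 = 38431 + \sqrt{5483}$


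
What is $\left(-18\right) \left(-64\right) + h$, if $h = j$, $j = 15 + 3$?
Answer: $1170$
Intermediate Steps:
$j = 18$
$h = 18$
$\left(-18\right) \left(-64\right) + h = \left(-18\right) \left(-64\right) + 18 = 1152 + 18 = 1170$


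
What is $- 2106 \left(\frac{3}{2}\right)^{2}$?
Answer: $- \frac{9477}{2} \approx -4738.5$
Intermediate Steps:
$- 2106 \left(\frac{3}{2}\right)^{2} = \left(-2106\right) \frac{9}{4} = - \frac{9477}{2}$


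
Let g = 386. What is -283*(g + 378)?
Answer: -216212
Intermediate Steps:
-283*(g + 378) = -283*(386 + 378) = -283*764 = -216212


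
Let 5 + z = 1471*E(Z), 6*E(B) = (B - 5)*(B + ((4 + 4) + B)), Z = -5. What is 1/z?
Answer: 3/14695 ≈ 0.00020415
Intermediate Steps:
E(B) = (-5 + B)*(8 + 2*B)/6 (E(B) = ((B - 5)*(B + ((4 + 4) + B)))/6 = ((-5 + B)*(B + (8 + B)))/6 = ((-5 + B)*(8 + 2*B))/6 = (-5 + B)*(8 + 2*B)/6)
z = 14695/3 (z = -5 + 1471*(-20/3 - 1/3*(-5) + (1/3)*(-5)**2) = -5 + 1471*(-20/3 + 5/3 + (1/3)*25) = -5 + 1471*(-20/3 + 5/3 + 25/3) = -5 + 1471*(10/3) = -5 + 14710/3 = 14695/3 ≈ 4898.3)
1/z = 1/(14695/3) = 3/14695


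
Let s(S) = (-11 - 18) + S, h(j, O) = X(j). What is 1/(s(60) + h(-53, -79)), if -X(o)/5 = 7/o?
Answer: 53/1678 ≈ 0.031585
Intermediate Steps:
X(o) = -35/o
h(j, O) = -35/j
s(S) = -29 + S
1/(s(60) + h(-53, -79)) = 1/((-29 + 60) - 35/(-53)) = 1/(31 - 35*(-1/53)) = 1/(31 + 35/53) = 1/(1678/53) = 53/1678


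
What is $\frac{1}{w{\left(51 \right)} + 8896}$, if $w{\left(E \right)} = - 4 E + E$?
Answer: $\frac{1}{8743} \approx 0.00011438$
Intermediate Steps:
$w{\left(E \right)} = - 3 E$
$\frac{1}{w{\left(51 \right)} + 8896} = \frac{1}{\left(-3\right) 51 + 8896} = \frac{1}{-153 + 8896} = \frac{1}{8743}$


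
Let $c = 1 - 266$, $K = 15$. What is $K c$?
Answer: $-3975$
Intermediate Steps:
$c = -265$ ($c = 1 - 266 = -265$)
$K c = 15 \left(-265\right) = -3975$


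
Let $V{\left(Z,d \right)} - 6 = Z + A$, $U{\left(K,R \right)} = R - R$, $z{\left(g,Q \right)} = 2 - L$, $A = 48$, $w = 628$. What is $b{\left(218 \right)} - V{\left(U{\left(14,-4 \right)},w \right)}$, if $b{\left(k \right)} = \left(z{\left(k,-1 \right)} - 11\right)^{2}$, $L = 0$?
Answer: $27$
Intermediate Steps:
$z{\left(g,Q \right)} = 2$ ($z{\left(g,Q \right)} = 2 - 0 = 2 + 0 = 2$)
$b{\left(k \right)} = 81$ ($b{\left(k \right)} = \left(2 - 11\right)^{2} = \left(-9\right)^{2} = 81$)
$U{\left(K,R \right)} = 0$
$V{\left(Z,d \right)} = 54 + Z$ ($V{\left(Z,d \right)} = 6 + \left(Z + 48\right) = 6 + \left(48 + Z\right) = 54 + Z$)
$b{\left(218 \right)} - V{\left(U{\left(14,-4 \right)},w \right)} = 81 - \left(54 + 0\right) = 81 - 54 = 27$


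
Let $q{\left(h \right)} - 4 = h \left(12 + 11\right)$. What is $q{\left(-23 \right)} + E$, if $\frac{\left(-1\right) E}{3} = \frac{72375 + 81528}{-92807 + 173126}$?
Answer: $- \frac{14209728}{26773} \approx -530.75$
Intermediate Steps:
$q{\left(h \right)} = 4 + 23 h$ ($q{\left(h \right)} = 4 + h \left(12 + 11\right) = 4 + h 23 = 4 + 23 h$)
$E = - \frac{153903}{26773}$ ($E = - 3 \frac{72375 + 81528}{-92807 + 173126} = - 3 \cdot \frac{153903}{80319} = - 3 \cdot 153903 \cdot \frac{1}{80319} = \left(-3\right) \frac{51301}{26773} = - \frac{153903}{26773} \approx -5.7484$)
$q{\left(-23 \right)} + E = \left(4 + 23 \left(-23\right)\right) - \frac{153903}{26773} = \left(4 - 529\right) - \frac{153903}{26773} = -525 - \frac{153903}{26773} = - \frac{14209728}{26773}$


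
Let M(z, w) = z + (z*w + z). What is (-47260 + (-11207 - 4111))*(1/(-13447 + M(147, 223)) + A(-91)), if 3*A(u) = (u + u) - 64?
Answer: 50359489055/9814 ≈ 5.1314e+6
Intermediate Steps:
M(z, w) = 2*z + w*z (M(z, w) = z + (w*z + z) = z + (z + w*z) = 2*z + w*z)
A(u) = -64/3 + 2*u/3 (A(u) = ((u + u) - 64)/3 = (2*u - 64)/3 = (-64 + 2*u)/3 = -64/3 + 2*u/3)
(-47260 + (-11207 - 4111))*(1/(-13447 + M(147, 223)) + A(-91)) = (-47260 + (-11207 - 4111))*(1/(-13447 + 147*(2 + 223)) + (-64/3 + (2/3)*(-91))) = (-47260 - 15318)*(1/(-13447 + 147*225) + (-64/3 - 182/3)) = -62578*(1/(-13447 + 33075) - 82) = -62578*(1/19628 - 82) = -62578*(-1609495/19628) = 50359489055/9814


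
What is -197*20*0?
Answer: 0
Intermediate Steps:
-197*20*0 = -3940*0 = 0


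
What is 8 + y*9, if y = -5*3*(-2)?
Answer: 278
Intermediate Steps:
y = 30 (y = -15*(-2) = 30)
8 + y*9 = 8 + 30*9 = 8 + 270 = 278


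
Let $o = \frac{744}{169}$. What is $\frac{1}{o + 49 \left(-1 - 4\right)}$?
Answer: $- \frac{169}{40661} \approx -0.0041563$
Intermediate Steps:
$o = \frac{744}{169}$ ($o = 744 \cdot \frac{1}{169} = \frac{744}{169} \approx 4.4024$)
$\frac{1}{o + 49 \left(-1 - 4\right)} = \frac{1}{\frac{744}{169} + 49 \left(-1 - 4\right)} = \frac{1}{\frac{744}{169} + 49 \left(-5\right)} = \frac{1}{\frac{744}{169} - 245} = \frac{1}{- \frac{40661}{169}} = - \frac{169}{40661}$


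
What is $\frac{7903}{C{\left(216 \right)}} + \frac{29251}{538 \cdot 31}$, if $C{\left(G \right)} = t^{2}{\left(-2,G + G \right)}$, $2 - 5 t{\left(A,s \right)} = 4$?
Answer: $\frac{1647636427}{33356} \approx 49396.0$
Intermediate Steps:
$t{\left(A,s \right)} = - \frac{2}{5}$ ($t{\left(A,s \right)} = \frac{2}{5} - \frac{4}{5} = - \frac{2}{5}$)
$C{\left(G \right)} = \frac{4}{25}$ ($C{\left(G \right)} = \left(- \frac{2}{5}\right)^{2} = \frac{4}{25}$)
$\frac{7903}{C{\left(216 \right)}} + \frac{29251}{538 \cdot 31} = \frac{7903}{\frac{4}{25}} + \frac{29251}{538 \cdot 31} = 7903 \cdot \frac{25}{4} + \frac{29251}{16678} = \frac{197575}{4} + 29251 \cdot \frac{1}{16678} = \frac{197575}{4} + \frac{29251}{16678} = \frac{1647636427}{33356}$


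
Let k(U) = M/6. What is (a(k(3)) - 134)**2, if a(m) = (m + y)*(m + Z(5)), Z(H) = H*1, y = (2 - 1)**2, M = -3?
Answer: 277729/16 ≈ 17358.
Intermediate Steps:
y = 1 (y = 1**2 = 1)
Z(H) = H
k(U) = -1/2 (k(U) = -3/6 = -3*1/6 = -1/2)
a(m) = (1 + m)*(5 + m) (a(m) = (m + 1)*(m + 5) = (1 + m)*(5 + m))
(a(k(3)) - 134)**2 = ((5 + (-1/2)**2 + 6*(-1/2)) - 134)**2 = ((5 + 1/4 - 3) - 134)**2 = (9/4 - 134)**2 = (-527/4)**2 = 277729/16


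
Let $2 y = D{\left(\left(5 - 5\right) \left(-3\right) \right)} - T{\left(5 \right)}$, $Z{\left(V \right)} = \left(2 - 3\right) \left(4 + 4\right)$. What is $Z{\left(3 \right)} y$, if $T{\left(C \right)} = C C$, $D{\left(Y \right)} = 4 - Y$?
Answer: $84$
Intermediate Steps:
$T{\left(C \right)} = C^{2}$
$Z{\left(V \right)} = -8$ ($Z{\left(V \right)} = \left(-1\right) 8 = -8$)
$y = - \frac{21}{2}$ ($y = \frac{\left(4 - \left(5 - 5\right) \left(-3\right)\right) - 5^{2}}{2} = \frac{\left(4 - 0 \left(-3\right)\right) - 25}{2} = \frac{\left(4 - 0\right) - 25}{2} = \frac{\left(4 + 0\right) - 25}{2} = \frac{4 - 25}{2} = \frac{1}{2} \left(-21\right) = - \frac{21}{2} \approx -10.5$)
$Z{\left(3 \right)} y = \left(-8\right) \left(- \frac{21}{2}\right) = 84$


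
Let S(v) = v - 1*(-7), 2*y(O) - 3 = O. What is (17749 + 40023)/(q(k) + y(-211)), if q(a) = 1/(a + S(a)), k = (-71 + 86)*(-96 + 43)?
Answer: -91453076/164633 ≈ -555.50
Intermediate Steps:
y(O) = 3/2 + O/2
k = -795 (k = 15*(-53) = -795)
S(v) = 7 + v (S(v) = v + 7 = 7 + v)
q(a) = 1/(7 + 2*a) (q(a) = 1/(a + (7 + a)) = 1/(7 + 2*a))
(17749 + 40023)/(q(k) + y(-211)) = (17749 + 40023)/(1/(7 + 2*(-795)) + (3/2 + (1/2)*(-211))) = 57772/(1/(7 - 1590) + (3/2 - 211/2)) = 57772/(1/(-1583) - 104) = 57772/(-1/1583 - 104) = 57772/(-164633/1583) = 57772*(-1583/164633) = -91453076/164633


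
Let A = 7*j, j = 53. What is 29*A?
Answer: 10759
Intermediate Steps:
A = 371 (A = 7*53 = 371)
29*A = 29*371 = 10759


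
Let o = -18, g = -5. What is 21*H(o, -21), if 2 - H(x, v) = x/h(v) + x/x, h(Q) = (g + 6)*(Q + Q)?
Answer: 12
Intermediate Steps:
h(Q) = 2*Q (h(Q) = (-5 + 6)*(Q + Q) = 1*(2*Q) = 2*Q)
H(x, v) = 1 - x/(2*v) (H(x, v) = 2 - (x/((2*v)) + x/x) = 2 - (x*(1/(2*v)) + 1) = 2 - (x/(2*v) + 1) = 2 - (1 + x/(2*v)) = 2 + (-1 - x/(2*v)) = 1 - x/(2*v))
21*H(o, -21) = 21*((-21 - 1/2*(-18))/(-21)) = 21*(-(-21 + 9)/21) = 21*(-1/21*(-12)) = 21*(4/7) = 12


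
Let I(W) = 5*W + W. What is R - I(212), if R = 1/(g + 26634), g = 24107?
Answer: -64542551/50741 ≈ -1272.0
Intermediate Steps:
I(W) = 6*W
R = 1/50741 (R = 1/(24107 + 26634) = 1/50741 ≈ 1.9708e-5)
R - I(212) = 1/50741 - 6*212 = 1/50741 - 1*1272 = 1/50741 - 1272 = -64542551/50741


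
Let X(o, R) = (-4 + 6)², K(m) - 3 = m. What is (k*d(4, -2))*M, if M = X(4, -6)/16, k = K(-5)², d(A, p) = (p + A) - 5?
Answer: -3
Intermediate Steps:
K(m) = 3 + m
X(o, R) = 4 (X(o, R) = 2² = 4)
d(A, p) = -5 + A + p (d(A, p) = (A + p) - 5 = -5 + A + p)
k = 4 (k = (3 - 5)² = (-2)² = 4)
M = ¼ (M = 4/16 = 4*(1/16) = ¼ ≈ 0.25000)
(k*d(4, -2))*M = (4*(-5 + 4 - 2))*(¼) = (4*(-3))*(¼) = -12*¼ = -3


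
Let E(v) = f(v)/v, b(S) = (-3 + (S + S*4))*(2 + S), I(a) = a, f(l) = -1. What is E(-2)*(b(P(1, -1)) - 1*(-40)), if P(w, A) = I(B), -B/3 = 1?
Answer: 29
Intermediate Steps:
B = -3 (B = -3*1 = -3)
P(w, A) = -3
b(S) = (-3 + 5*S)*(2 + S) (b(S) = (-3 + (S + 4*S))*(2 + S) = (-3 + 5*S)*(2 + S))
E(v) = -1/v
E(-2)*(b(P(1, -1)) - 1*(-40)) = (-1/(-2))*((-6 + 5*(-3)² + 7*(-3)) - 1*(-40)) = (-1*(-½))*((-6 + 5*9 - 21) + 40) = ((-6 + 45 - 21) + 40)/2 = (18 + 40)/2 = (½)*58 = 29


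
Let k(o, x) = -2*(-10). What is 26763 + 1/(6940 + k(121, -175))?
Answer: 186270481/6960 ≈ 26763.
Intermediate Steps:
k(o, x) = 20
26763 + 1/(6940 + k(121, -175)) = 26763 + 1/(6940 + 20) = 26763 + 1/6960 = 186270481/6960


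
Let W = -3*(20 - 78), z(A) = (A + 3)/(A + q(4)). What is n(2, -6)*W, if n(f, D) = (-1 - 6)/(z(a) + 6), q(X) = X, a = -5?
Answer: -609/4 ≈ -152.25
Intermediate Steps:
z(A) = (3 + A)/(4 + A) (z(A) = (A + 3)/(A + 4) = (3 + A)/(4 + A))
W = 174 (W = -3*(-58) = 174)
n(f, D) = -7/8 (n(f, D) = (-1 - 6)/((3 - 5)/(4 - 5) + 6) = -7/(-2/(-1) + 6) = -7/(-1*(-2) + 6) = -7/(2 + 6) = -7/8)
n(2, -6)*W = -7/8*174 = -609/4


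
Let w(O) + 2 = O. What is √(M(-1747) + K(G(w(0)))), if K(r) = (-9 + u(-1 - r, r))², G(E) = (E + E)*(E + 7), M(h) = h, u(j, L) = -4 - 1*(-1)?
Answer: I*√1603 ≈ 40.037*I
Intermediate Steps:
u(j, L) = -3 (u(j, L) = -4 + 1 = -3)
w(O) = -2 + O
G(E) = 2*E*(7 + E) (G(E) = (2*E)*(7 + E) = 2*E*(7 + E))
K(r) = 144 (K(r) = (-9 - 3)² = (-12)² = 144)
√(M(-1747) + K(G(w(0)))) = √(-1747 + 144) = √(-1603) = I*√1603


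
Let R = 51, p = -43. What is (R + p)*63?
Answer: 504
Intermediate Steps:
(R + p)*63 = (51 - 43)*63 = 8*63 = 504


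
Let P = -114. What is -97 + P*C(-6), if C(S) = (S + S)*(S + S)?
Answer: -16513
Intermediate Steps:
C(S) = 4*S² (C(S) = (2*S)*(2*S) = 4*S²)
-97 + P*C(-6) = -97 - 456*(-6)² = -97 - 456*36 = -97 - 114*144 = -97 - 16416 = -16513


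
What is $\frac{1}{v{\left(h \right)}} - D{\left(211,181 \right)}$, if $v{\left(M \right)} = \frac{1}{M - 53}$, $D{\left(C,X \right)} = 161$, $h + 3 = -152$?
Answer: $-369$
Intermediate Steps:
$h = -155$ ($h = -3 - 152 = -155$)
$v{\left(M \right)} = \frac{1}{-53 + M}$
$\frac{1}{v{\left(h \right)}} - D{\left(211,181 \right)} = \frac{1}{\frac{1}{-53 - 155}} - 161 = \frac{1}{\frac{1}{-208}} - 161 = \frac{1}{- \frac{1}{208}} - 161 = -208 - 161 = -369$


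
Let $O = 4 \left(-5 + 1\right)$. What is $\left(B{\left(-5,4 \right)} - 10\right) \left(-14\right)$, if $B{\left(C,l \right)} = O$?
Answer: $364$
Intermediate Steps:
$O = -16$ ($O = 4 \left(-4\right) = -16$)
$B{\left(C,l \right)} = -16$
$\left(B{\left(-5,4 \right)} - 10\right) \left(-14\right) = \left(-16 - 10\right) \left(-14\right) = \left(-26\right) \left(-14\right) = 364$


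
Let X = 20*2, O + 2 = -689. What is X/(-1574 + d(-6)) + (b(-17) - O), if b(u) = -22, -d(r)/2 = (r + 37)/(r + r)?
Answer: 6297057/9413 ≈ 668.97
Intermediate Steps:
d(r) = -(37 + r)/r (d(r) = -2*(r + 37)/(r + r) = -2*(37 + r)/(2*r) = -2*(37 + r)*1/(2*r) = -(37 + r)/r)
O = -691 (O = -2 - 689 = -691)
X = 40
X/(-1574 + d(-6)) + (b(-17) - O) = 40/(-1574 + (-37 - 1*(-6))/(-6)) + (-22 - 1*(-691)) = 40/(-1574 - (-37 + 6)/6) + (-22 + 691) = 40/(-1574 - ⅙*(-31)) + 669 = 40/(-1574 + 31/6) + 669 = 40/(-9413/6) + 669 = -6/9413*40 + 669 = -240/9413 + 669 = 6297057/9413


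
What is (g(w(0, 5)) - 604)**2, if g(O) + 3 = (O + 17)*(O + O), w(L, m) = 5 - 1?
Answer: 192721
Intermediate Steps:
w(L, m) = 4
g(O) = -3 + 2*O*(17 + O) (g(O) = -3 + (O + 17)*(O + O) = -3 + (17 + O)*(2*O) = -3 + 2*O*(17 + O))
(g(w(0, 5)) - 604)**2 = ((-3 + 2*4**2 + 34*4) - 604)**2 = ((-3 + 2*16 + 136) - 604)**2 = ((-3 + 32 + 136) - 604)**2 = (165 - 604)**2 = (-439)**2 = 192721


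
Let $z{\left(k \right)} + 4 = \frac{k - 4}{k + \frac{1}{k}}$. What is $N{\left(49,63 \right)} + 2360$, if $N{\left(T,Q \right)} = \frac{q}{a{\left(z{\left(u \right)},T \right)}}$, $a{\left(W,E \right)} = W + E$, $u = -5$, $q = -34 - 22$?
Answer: $\frac{2865944}{1215} \approx 2358.8$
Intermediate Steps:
$q = -56$ ($q = -34 - 22 = -56$)
$z{\left(k \right)} = -4 + \frac{-4 + k}{k + \frac{1}{k}}$ ($z{\left(k \right)} = -4 + \frac{k - 4}{k + \frac{1}{k}} = -4 + \frac{-4 + k}{k + \frac{1}{k}}$)
$a{\left(W,E \right)} = E + W$
$N{\left(T,Q \right)} = - \frac{56}{- \frac{59}{26} + T}$ ($N{\left(T,Q \right)} = - \frac{56}{T + \frac{-4 - -20 - 3 \left(-5\right)^{2}}{1 + \left(-5\right)^{2}}} = - \frac{56}{T + \frac{-4 + 20 - 75}{1 + 25}} = - \frac{56}{T + \frac{-4 + 20 - 75}{26}} = - \frac{56}{T + \frac{1}{26} \left(-59\right)} = - \frac{56}{T - \frac{59}{26}} = - \frac{56}{- \frac{59}{26} + T}$)
$N{\left(49,63 \right)} + 2360 = - \frac{1456}{-59 + 26 \cdot 49} + 2360 = - \frac{1456}{-59 + 1274} + 2360 = - \frac{1456}{1215} + 2360 = \frac{2865944}{1215}$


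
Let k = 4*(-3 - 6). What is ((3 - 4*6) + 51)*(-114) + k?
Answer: -3456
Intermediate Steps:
k = -36 (k = 4*(-9) = -36)
((3 - 4*6) + 51)*(-114) + k = ((3 - 4*6) + 51)*(-114) - 36 = ((3 - 24) + 51)*(-114) - 36 = (-21 + 51)*(-114) - 36 = 30*(-114) - 36 = -3420 - 36 = -3456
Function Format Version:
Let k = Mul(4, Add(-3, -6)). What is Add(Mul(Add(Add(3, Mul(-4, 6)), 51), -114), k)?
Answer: -3456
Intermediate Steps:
k = -36 (k = Mul(4, -9) = -36)
Add(Mul(Add(Add(3, Mul(-4, 6)), 51), -114), k) = Add(Mul(Add(Add(3, Mul(-4, 6)), 51), -114), -36) = Add(Mul(Add(Add(3, -24), 51), -114), -36) = Add(Mul(Add(-21, 51), -114), -36) = Add(Mul(30, -114), -36) = Add(-3420, -36) = -3456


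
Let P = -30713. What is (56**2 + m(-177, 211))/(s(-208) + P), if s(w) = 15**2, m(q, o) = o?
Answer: -3347/30488 ≈ -0.10978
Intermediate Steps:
s(w) = 225
(56**2 + m(-177, 211))/(s(-208) + P) = (56**2 + 211)/(225 - 30713) = (3136 + 211)/(-30488) = 3347*(-1/30488) = -3347/30488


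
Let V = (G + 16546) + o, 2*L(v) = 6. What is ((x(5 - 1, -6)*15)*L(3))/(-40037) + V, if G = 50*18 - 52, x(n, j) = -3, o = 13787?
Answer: 1248393832/40037 ≈ 31181.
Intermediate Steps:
G = 848 (G = 900 - 52 = 848)
L(v) = 3 (L(v) = (1/2)*6 = 3)
V = 31181 (V = (848 + 16546) + 13787 = 17394 + 13787 = 31181)
((x(5 - 1, -6)*15)*L(3))/(-40037) + V = (-3*15*3)/(-40037) + 31181 = -45*3*(-1/40037) + 31181 = -135*(-1/40037) + 31181 = 135/40037 + 31181 = 1248393832/40037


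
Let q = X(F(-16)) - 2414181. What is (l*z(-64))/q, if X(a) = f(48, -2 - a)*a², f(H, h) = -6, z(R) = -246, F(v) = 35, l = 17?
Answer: 82/47481 ≈ 0.0017270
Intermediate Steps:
X(a) = -6*a²
q = -2421531 (q = -6*35² - 2414181 = -6*1225 - 2414181 = -7350 - 2414181 = -2421531)
(l*z(-64))/q = (17*(-246))/(-2421531) = -4182*(-1/2421531) = 82/47481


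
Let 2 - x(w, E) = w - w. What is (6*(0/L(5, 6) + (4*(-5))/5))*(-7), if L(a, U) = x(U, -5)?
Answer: 168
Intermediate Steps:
x(w, E) = 2 (x(w, E) = 2 - (w - w) = 2 - 1*0 = 2 + 0 = 2)
L(a, U) = 2
(6*(0/L(5, 6) + (4*(-5))/5))*(-7) = (6*(0/2 + (4*(-5))/5))*(-7) = (6*(0*(½) - 20*⅕))*(-7) = (6*(0 - 4))*(-7) = (6*(-4))*(-7) = -24*(-7) = 168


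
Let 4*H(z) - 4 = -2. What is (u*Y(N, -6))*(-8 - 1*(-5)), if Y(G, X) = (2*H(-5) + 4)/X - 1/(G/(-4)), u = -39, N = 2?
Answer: 273/2 ≈ 136.50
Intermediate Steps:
H(z) = ½ (H(z) = 1 + (¼)*(-2) = 1 - ½ = ½)
Y(G, X) = 4/G + 5/X (Y(G, X) = (2*(½) + 4)/X - 1/(G/(-4)) = (1 + 4)/X - 1/(G*(-¼)) = 5/X - 1/((-G/4)) = 5/X - (-4)/G = 5/X + 4/G = 4/G + 5/X)
(u*Y(N, -6))*(-8 - 1*(-5)) = (-39*(4/2 + 5/(-6)))*(-8 - 1*(-5)) = (-39*(4*(½) + 5*(-⅙)))*(-8 + 5) = -39*(2 - ⅚)*(-3) = -39*7/6*(-3) = -91/2*(-3) = 273/2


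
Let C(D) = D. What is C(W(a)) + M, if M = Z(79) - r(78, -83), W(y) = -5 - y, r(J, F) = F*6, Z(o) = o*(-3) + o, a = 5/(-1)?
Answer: 340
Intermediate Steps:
a = -5 (a = 5*(-1) = -5)
Z(o) = -2*o (Z(o) = -3*o + o = -2*o)
r(J, F) = 6*F
M = 340 (M = -2*79 - 6*(-83) = -158 - 1*(-498) = -158 + 498 = 340)
C(W(a)) + M = (-5 - 1*(-5)) + 340 = (-5 + 5) + 340 = 0 + 340 = 340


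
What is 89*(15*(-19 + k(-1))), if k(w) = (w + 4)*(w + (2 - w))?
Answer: -17355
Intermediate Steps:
k(w) = 8 + 2*w (k(w) = (4 + w)*2 = 8 + 2*w)
89*(15*(-19 + k(-1))) = 89*(15*(-19 + (8 + 2*(-1)))) = 89*(15*(-19 + (8 - 2))) = 89*(15*(-19 + 6)) = 89*(15*(-13)) = 89*(-195) = -17355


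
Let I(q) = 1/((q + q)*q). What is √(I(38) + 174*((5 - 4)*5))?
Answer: √5025122/76 ≈ 29.496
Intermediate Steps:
I(q) = 1/(2*q²) (I(q) = 1/(((2*q))*q) = (1/(2*q))/q = 1/(2*q²))
√(I(38) + 174*((5 - 4)*5)) = √((½)/38² + 174*((5 - 4)*5)) = √((½)*(1/1444) + 174*(1*5)) = √(1/2888 + 174*5) = √(1/2888 + 870) = √(2512561/2888) = √5025122/76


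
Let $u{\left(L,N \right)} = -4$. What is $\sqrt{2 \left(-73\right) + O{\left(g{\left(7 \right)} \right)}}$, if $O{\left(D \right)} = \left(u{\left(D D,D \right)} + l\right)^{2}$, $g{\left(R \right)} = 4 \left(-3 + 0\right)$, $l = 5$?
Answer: $i \sqrt{145} \approx 12.042 i$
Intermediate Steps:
$g{\left(R \right)} = -12$ ($g{\left(R \right)} = 4 \left(-3\right) = -12$)
$O{\left(D \right)} = 1$ ($O{\left(D \right)} = \left(-4 + 5\right)^{2} = 1^{2} = 1$)
$\sqrt{2 \left(-73\right) + O{\left(g{\left(7 \right)} \right)}} = \sqrt{2 \left(-73\right) + 1} = \sqrt{-146 + 1} = \sqrt{-145} = i \sqrt{145}$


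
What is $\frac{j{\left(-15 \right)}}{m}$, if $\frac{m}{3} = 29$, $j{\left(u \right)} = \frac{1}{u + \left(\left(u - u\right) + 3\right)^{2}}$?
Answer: $- \frac{1}{522} \approx -0.0019157$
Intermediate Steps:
$j{\left(u \right)} = \frac{1}{9 + u}$ ($j{\left(u \right)} = \frac{1}{u + \left(0 + 3\right)^{2}} = \frac{1}{u + 3^{2}} = \frac{1}{u + 9} = \frac{1}{9 + u}$)
$m = 87$ ($m = 3 \cdot 29 = 87$)
$\frac{j{\left(-15 \right)}}{m} = \frac{1}{\left(9 - 15\right) 87} = \frac{1}{-6} \cdot \frac{1}{87} = \left(- \frac{1}{6}\right) \frac{1}{87} = - \frac{1}{522}$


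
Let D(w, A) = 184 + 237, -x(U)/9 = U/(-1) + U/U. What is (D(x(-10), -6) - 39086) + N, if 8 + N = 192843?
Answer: 154170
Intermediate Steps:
x(U) = -9 + 9*U (x(U) = -9*(U/(-1) + U/U) = -9*(U*(-1) + 1) = -9*(-U + 1) = -9*(1 - U) = -9 + 9*U)
D(w, A) = 421
N = 192835 (N = -8 + 192843 = 192835)
(D(x(-10), -6) - 39086) + N = (421 - 39086) + 192835 = -38665 + 192835 = 154170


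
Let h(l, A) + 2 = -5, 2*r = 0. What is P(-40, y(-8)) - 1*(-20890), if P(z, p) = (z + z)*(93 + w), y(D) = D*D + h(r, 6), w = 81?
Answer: 6970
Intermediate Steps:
r = 0 (r = (½)*0 = 0)
h(l, A) = -7 (h(l, A) = -2 - 5 = -7)
y(D) = -7 + D² (y(D) = D*D - 7 = D² - 7 = -7 + D²)
P(z, p) = 348*z (P(z, p) = (z + z)*(93 + 81) = (2*z)*174 = 348*z)
P(-40, y(-8)) - 1*(-20890) = 348*(-40) - 1*(-20890) = -13920 + 20890 = 6970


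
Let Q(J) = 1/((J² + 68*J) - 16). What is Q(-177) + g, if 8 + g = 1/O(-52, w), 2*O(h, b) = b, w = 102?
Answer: -7845688/983127 ≈ -7.9803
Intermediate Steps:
O(h, b) = b/2
g = -407/51 (g = -8 + 1/((½)*102) = -8 + 1/51 = -407/51 ≈ -7.9804)
Q(J) = 1/(-16 + J² + 68*J)
Q(-177) + g = 1/(-16 + (-177)² + 68*(-177)) - 407/51 = 1/(-16 + 31329 - 12036) - 407/51 = 1/19277 - 407/51 = -7845688/983127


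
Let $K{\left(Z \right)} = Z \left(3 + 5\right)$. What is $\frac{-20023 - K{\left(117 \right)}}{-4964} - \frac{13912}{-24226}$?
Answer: $\frac{288405951}{60128932} \approx 4.7965$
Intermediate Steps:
$K{\left(Z \right)} = 8 Z$ ($K{\left(Z \right)} = Z 8 = 8 Z$)
$\frac{-20023 - K{\left(117 \right)}}{-4964} - \frac{13912}{-24226} = \frac{-20023 - 8 \cdot 117}{-4964} - \frac{13912}{-24226} = \left(-20023 - 936\right) \left(- \frac{1}{4964}\right) - - \frac{6956}{12113} = \left(-20023 - 936\right) \left(- \frac{1}{4964}\right) + \frac{6956}{12113} = \left(-20959\right) \left(- \frac{1}{4964}\right) + \frac{6956}{12113} = \frac{20959}{4964} + \frac{6956}{12113} = \frac{288405951}{60128932}$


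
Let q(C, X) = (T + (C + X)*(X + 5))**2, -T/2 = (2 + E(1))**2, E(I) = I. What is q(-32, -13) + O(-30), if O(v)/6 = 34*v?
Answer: 110844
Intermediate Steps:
O(v) = 204*v (O(v) = 6*(34*v) = 204*v)
T = -18 (T = -2*(2 + 1)**2 = -2*3**2 = -2*9 = -18)
q(C, X) = (-18 + (5 + X)*(C + X))**2 (q(C, X) = (-18 + (C + X)*(X + 5))**2 = (-18 + (C + X)*(5 + X))**2 = (-18 + (5 + X)*(C + X))**2)
q(-32, -13) + O(-30) = (-18 + (-13)**2 + 5*(-32) + 5*(-13) - 32*(-13))**2 + 204*(-30) = (-18 + 169 - 160 - 65 + 416)**2 - 6120 = 342**2 - 6120 = 116964 - 6120 = 110844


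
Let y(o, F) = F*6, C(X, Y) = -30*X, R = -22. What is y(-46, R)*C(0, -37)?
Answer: 0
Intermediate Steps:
y(o, F) = 6*F
y(-46, R)*C(0, -37) = (6*(-22))*(-30*0) = -132*0 = 0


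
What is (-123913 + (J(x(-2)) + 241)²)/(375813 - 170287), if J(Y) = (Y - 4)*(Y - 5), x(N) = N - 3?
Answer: -7176/102763 ≈ -0.069831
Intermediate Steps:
x(N) = -3 + N
J(Y) = (-5 + Y)*(-4 + Y) (J(Y) = (-4 + Y)*(-5 + Y) = (-5 + Y)*(-4 + Y))
(-123913 + (J(x(-2)) + 241)²)/(375813 - 170287) = (-123913 + ((20 + (-3 - 2)² - 9*(-3 - 2)) + 241)²)/(375813 - 170287) = (-123913 + ((20 + (-5)² - 9*(-5)) + 241)²)/205526 = (-123913 + ((20 + 25 + 45) + 241)²)*(1/205526) = (-123913 + (90 + 241)²)*(1/205526) = (-123913 + 331²)*(1/205526) = (-123913 + 109561)*(1/205526) = -14352*1/205526 = -7176/102763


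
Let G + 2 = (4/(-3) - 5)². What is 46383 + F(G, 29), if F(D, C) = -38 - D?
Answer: 416762/9 ≈ 46307.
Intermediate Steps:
G = 343/9 (G = -2 + (4/(-3) - 5)² = -2 + (4*(-⅓) - 5)² = -2 + (-4/3 - 5)² = -2 + (-19/3)² = -2 + 361/9 = 343/9 ≈ 38.111)
46383 + F(G, 29) = 46383 + (-38 - 1*343/9) = 46383 + (-38 - 343/9) = 46383 - 685/9 = 416762/9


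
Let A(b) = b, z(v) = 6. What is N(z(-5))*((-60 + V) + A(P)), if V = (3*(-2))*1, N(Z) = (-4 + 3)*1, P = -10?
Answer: 76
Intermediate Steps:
N(Z) = -1 (N(Z) = -1*1 = -1)
V = -6 (V = -6*1 = -6)
N(z(-5))*((-60 + V) + A(P)) = -((-60 - 6) - 10) = -(-66 - 10) = -1*(-76) = 76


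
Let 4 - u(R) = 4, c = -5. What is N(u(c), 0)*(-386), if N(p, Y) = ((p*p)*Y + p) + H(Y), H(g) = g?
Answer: 0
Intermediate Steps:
u(R) = 0 (u(R) = 4 - 1*4 = 4 - 4 = 0)
N(p, Y) = Y + p + Y*p² (N(p, Y) = ((p*p)*Y + p) + Y = (p²*Y + p) + Y = (Y*p² + p) + Y = (p + Y*p²) + Y = Y + p + Y*p²)
N(u(c), 0)*(-386) = (0 + 0 + 0*0²)*(-386) = (0 + 0 + 0*0)*(-386) = (0 + 0 + 0)*(-386) = 0*(-386) = 0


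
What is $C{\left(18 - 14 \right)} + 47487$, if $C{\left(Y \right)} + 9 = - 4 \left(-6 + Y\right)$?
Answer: $47486$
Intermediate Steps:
$C{\left(Y \right)} = 15 - 4 Y$ ($C{\left(Y \right)} = -9 - 4 \left(-6 + Y\right) = -9 - \left(-24 + 4 Y\right) = 15 - 4 Y$)
$C{\left(18 - 14 \right)} + 47487 = \left(15 - 4 \left(18 - 14\right)\right) + 47487 = \left(15 - 16\right) + 47487 = -1 + 47487 = 47486$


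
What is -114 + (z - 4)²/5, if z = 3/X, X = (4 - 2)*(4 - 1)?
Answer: -2231/20 ≈ -111.55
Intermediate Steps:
X = 6 (X = 2*3 = 6)
z = ½ (z = 3/6 = 3*(⅙) = ½ ≈ 0.50000)
-114 + (z - 4)²/5 = -114 + (½ - 4)²/5 = -114 + (-7/2)²/5 = -114 + (⅕)*(49/4) = -114 + 49/20 = -2231/20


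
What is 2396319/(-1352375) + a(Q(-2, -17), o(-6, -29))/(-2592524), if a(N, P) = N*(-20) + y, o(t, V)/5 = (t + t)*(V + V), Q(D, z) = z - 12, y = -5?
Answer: -6213292134781/3506064644500 ≈ -1.7722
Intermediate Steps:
Q(D, z) = -12 + z
o(t, V) = 20*V*t (o(t, V) = 5*((t + t)*(V + V)) = 5*((2*t)*(2*V)) = 5*(4*V*t) = 20*V*t)
a(N, P) = -5 - 20*N (a(N, P) = N*(-20) - 5 = -20*N - 5 = -5 - 20*N)
2396319/(-1352375) + a(Q(-2, -17), o(-6, -29))/(-2592524) = 2396319/(-1352375) + (-5 - 20*(-12 - 17))/(-2592524) = 2396319*(-1/1352375) + (-5 - 20*(-29))*(-1/2592524) = -2396319/1352375 + (-5 + 580)*(-1/2592524) = -2396319/1352375 + 575*(-1/2592524) = -2396319/1352375 - 575/2592524 = -6213292134781/3506064644500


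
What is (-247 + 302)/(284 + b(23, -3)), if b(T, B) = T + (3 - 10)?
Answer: 11/60 ≈ 0.18333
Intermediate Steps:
b(T, B) = -7 + T (b(T, B) = T - 7 = -7 + T)
(-247 + 302)/(284 + b(23, -3)) = (-247 + 302)/(284 + (-7 + 23)) = 55/(284 + 16) = 55/300 = 55*(1/300) = 11/60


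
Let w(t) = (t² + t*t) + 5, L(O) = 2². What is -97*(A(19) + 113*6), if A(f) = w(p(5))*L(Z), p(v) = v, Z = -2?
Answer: -87106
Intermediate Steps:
L(O) = 4
w(t) = 5 + 2*t² (w(t) = (t² + t²) + 5 = 2*t² + 5 = 5 + 2*t²)
A(f) = 220 (A(f) = (5 + 2*5²)*4 = (5 + 2*25)*4 = (5 + 50)*4 = 55*4 = 220)
-97*(A(19) + 113*6) = -97*(220 + 113*6) = -97*(220 + 678) = -97*898 = -87106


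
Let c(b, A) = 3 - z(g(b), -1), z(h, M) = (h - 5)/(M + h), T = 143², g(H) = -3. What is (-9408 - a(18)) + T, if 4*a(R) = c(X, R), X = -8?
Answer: 44163/4 ≈ 11041.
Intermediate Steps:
T = 20449
z(h, M) = (-5 + h)/(M + h)
c(b, A) = 1 (c(b, A) = 3 - (-5 - 3)/(-1 - 3) = 3 - (-8)/(-4) = 3 - (-1)*(-8)/4 = 3 - 1*2 = 3 - 2 = 1)
a(R) = ¼ (a(R) = (¼)*1 = ¼)
(-9408 - a(18)) + T = (-9408 - 1*¼) + 20449 = (-9408 - ¼) + 20449 = -37633/4 + 20449 = 44163/4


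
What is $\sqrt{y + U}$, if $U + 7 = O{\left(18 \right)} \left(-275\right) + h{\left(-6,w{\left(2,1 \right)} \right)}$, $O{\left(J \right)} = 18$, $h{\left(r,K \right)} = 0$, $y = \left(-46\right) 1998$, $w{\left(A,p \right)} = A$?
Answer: $i \sqrt{96865} \approx 311.23 i$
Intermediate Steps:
$y = -91908$
$U = -4957$ ($U = -7 + \left(18 \left(-275\right) + 0\right) = -7 + \left(-4950 + 0\right) = -7 - 4950 = -4957$)
$\sqrt{y + U} = \sqrt{-91908 - 4957} = \sqrt{-96865} = i \sqrt{96865}$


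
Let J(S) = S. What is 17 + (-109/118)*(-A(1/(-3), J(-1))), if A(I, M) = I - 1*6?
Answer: 3947/354 ≈ 11.150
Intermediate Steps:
A(I, M) = -6 + I (A(I, M) = I - 6 = -6 + I)
17 + (-109/118)*(-A(1/(-3), J(-1))) = 17 + (-109/118)*(-(-6 + 1/(-3))) = 17 + (-109*1/118)*(-(-6 - 1/3)) = 17 - (-109)*(-19)/(118*3) = 17 - 109/118*19/3 = 17 - 2071/354 = 3947/354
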